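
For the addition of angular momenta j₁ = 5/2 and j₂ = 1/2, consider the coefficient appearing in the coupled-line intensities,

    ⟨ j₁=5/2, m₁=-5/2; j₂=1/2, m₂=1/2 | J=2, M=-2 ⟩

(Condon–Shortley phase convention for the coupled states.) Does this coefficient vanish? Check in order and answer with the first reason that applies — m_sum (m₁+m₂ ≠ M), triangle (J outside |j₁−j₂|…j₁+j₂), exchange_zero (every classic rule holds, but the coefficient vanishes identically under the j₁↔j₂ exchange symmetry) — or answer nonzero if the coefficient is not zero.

m-sum: m₁+m₂ = -5/2+1/2 = -2, M = -2  ✓
triangle: |j₁−j₂| = 2 ≤ J = 2 ≤ j₁+j₂ = 3  ✓
exchange: j₁≠j₂ or m₁≠m₂ — the exchange symmetry imposes no constraint here
value check: CG = −√(5/6) = -0.912871 ≠ 0

nonzero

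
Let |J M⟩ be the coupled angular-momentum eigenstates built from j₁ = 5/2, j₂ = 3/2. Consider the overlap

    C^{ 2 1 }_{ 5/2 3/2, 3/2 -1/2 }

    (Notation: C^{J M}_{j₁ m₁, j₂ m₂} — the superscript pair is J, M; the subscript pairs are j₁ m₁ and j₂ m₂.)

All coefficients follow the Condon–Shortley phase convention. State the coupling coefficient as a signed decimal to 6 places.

j₁+j₂−J=2  J+j₁−j₂=3  J−j₁+j₂=1  j₁+j₂+J+1=7
(j₁±m₁, j₂±m₂, J±M) = (4,1,1,2,3,1)
P² = 24/7
sum k=0..1:
  [0] +1/4 = 1/4
  [1] −1/6 = -1/6
S = 1/12
C² = P²·S² = 1/42 ; C = +0.154303

+√(1/42) ≈ +0.154303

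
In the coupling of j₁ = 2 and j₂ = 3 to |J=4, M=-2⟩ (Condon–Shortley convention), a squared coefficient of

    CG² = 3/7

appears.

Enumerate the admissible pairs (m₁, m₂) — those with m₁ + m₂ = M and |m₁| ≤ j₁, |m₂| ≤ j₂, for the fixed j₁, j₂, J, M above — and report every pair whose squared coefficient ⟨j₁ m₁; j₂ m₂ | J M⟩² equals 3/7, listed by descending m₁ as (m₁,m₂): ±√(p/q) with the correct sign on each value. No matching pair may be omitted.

(-2,0): −√(3/7)

Admissible pairs with m₁+m₂ = M = -2: (-2,0), (-1,-1), (0,-2), (1,-3)
  (m₁,m₂)=(1,-3): CG² = 27/140, CG = +√(27/140)
  (m₁,m₂)=(0,-2): CG² = 12/35, CG = +√(12/35)
  (m₁,m₂)=(-1,-1): CG² = 1/28, CG = −√(1/28)
  (m₁,m₂)=(-2,0): CG² = 3/7, CG = −√(3/7)   ← matches the target
Pairs with CG² = 3/7: (-2,0): −√(3/7)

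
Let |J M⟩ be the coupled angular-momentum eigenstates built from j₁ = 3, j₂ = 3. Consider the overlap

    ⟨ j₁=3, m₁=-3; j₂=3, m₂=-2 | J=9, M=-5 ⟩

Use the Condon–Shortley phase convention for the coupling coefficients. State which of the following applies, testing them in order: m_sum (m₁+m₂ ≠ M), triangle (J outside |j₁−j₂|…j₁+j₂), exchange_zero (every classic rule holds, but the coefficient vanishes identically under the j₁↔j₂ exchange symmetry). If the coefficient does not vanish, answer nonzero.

m-sum: m₁+m₂ = -3+(-2) = -5, M = -5  ✓
triangle: need |j₁−j₂| ≤ J ≤ j₁+j₂, i.e. J ∈ [0, 6]; J = 9 is outside ✗ ⇒ coefficient is 0

triangle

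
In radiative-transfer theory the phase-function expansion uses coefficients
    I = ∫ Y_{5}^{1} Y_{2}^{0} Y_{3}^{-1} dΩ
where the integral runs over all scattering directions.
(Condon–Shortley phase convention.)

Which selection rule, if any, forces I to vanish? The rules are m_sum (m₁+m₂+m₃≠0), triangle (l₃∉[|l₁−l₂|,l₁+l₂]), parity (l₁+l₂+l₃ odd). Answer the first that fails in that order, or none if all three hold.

Σmᵢ = 0  ✓
l₃∈[|l₁−l₂|,l₁+l₂]=[3,7], have l₃=3  ✓
Σlᵢ = 10 ⇒ even  ✓

none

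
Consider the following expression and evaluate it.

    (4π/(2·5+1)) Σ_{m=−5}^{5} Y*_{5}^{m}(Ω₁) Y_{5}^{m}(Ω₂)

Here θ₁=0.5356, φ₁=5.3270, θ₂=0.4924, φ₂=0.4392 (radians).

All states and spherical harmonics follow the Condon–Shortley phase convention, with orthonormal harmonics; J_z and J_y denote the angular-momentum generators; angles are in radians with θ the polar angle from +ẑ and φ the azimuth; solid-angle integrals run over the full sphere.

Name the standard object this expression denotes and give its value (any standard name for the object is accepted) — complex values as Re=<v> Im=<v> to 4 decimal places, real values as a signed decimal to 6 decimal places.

This sum is the spherical-harmonic addition theorem: it equals the Legendre polynomial P_l(cos γ) of the angle γ between the two directions.
Term-by-term m-sum for l=5 (normalisation 4π/11 = 1.142397):
  m=-5: (0.001101, 0.016032) × (-0.006414, -0.008886) = (0.000135, -0.000113)  (running Σ = (0.000135, -0.000113))
  m=-4: (-0.066412, 0.054052) × (-0.011946, -0.063483) = (0.004225, 0.003570)  (running Σ = (0.004360, 0.003458))
  m=-3: (-0.250455, -0.070135) × (0.054829, -0.211901) = (-0.028594, 0.049226)  (running Σ = (-0.024234, 0.052684))
  m=-2: (-0.154956, -0.435872) × (0.283282, -0.341562) = (-0.192774, -0.070547)  (running Σ = (-0.217007, -0.017863))
  m=-1: (0.200924, -0.284674) × (0.382518, -0.179708) = (0.025699, -0.145001)  (running Σ = (-0.191309, -0.162864))
  m=0: (-0.232522, -0.000000) × (-0.141043, 0.000000) = (0.032796, 0.000000)  (running Σ = (-0.158513, -0.162864))
  m=1: (-0.200924, -0.284674) × (-0.382518, -0.179708) = (0.025699, 0.145001)  (running Σ = (-0.132814, -0.017863))
  m=2: (-0.154956, 0.435872) × (0.283282, 0.341562) = (-0.192774, 0.070547)  (running Σ = (-0.325588, 0.052684))
  m=3: (0.250455, -0.070135) × (-0.054829, -0.211901) = (-0.028594, -0.049226)  (running Σ = (-0.354182, 0.003458))
  m=4: (-0.066412, -0.054052) × (-0.011946, 0.063483) = (0.004225, -0.003570)  (running Σ = (-0.349957, -0.000113))
  m=5: (-0.001101, 0.016032) × (0.006414, -0.008886) = (0.000135, 0.000113)  (running Σ = (-0.349822, -0.000000))
Total Σ_m = (-0.349822, -0.000000). Multiply by 1.142397: (-0.399635, -0.000000). P_5(cos γ) = -0.399635

Legendre polynomial (addition theorem), -0.399635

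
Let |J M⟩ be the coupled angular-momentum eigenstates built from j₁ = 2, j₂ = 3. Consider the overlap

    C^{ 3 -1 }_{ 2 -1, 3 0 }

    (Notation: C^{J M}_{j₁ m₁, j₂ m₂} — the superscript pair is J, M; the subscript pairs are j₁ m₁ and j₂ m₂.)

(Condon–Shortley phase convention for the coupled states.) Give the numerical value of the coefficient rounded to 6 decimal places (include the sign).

j₁+j₂−J=2  J+j₁−j₂=2  J−j₁+j₂=4  j₁+j₂+J+1=9
(j₁±m₁, j₂±m₂, J±M) = (1,3,3,3,2,4)
P² = 96/5
sum k=1..2:
  [1] −1/8 = -1/8
  [2] +1/12 = 1/12
S = -1/24
C² = P²·S² = 1/30 ; C = -0.182574

-0.182574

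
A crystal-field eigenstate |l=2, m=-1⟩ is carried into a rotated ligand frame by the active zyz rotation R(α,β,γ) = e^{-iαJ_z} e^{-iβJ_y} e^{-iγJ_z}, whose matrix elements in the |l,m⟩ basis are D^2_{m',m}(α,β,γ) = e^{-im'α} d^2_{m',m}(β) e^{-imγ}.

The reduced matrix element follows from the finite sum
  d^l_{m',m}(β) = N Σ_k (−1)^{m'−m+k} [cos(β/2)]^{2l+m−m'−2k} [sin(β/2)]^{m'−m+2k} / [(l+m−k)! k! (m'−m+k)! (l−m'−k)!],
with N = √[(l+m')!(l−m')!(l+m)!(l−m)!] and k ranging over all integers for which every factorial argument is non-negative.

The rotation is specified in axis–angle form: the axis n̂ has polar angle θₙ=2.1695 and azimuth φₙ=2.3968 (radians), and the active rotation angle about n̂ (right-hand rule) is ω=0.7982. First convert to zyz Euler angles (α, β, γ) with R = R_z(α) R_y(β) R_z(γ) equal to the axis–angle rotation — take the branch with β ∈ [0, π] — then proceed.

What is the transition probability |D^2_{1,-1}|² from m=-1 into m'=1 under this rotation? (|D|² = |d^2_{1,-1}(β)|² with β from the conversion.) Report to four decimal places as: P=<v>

P=0.0711

Axis–angle → zyz. n̂ = (sinθₙcosφₙ, sinθₙsinφₙ, cosθₙ) = (-0.607348, +0.559924, -0.563572), ω = 0.7982.
R = I cosω + sinω [n̂]ₓ + (1−cosω) n̂n̂ᵀ gives
  R = [+0.809397, +0.300873, +0.504333; -0.506276, +0.792679, +0.339623; -0.297591, -0.530222, +0.793917]
β = atan2(√(R₁₃²+R₂₃²), R₃₃) = 0.653572; α = atan2(R₂₃, R₁₃) mod 2π = 0.592657; γ = atan2(R₃₂, −R₃₁) mod 2π = 5.223834
First d^2_{1,-1}(β=0.6536), then the phase factors e^{-i(1)α} and e^{-i(-1)γ}:
Half-angle: c=0.947079, s=0.321001. N=√(6·1·1·6)=6.000000
Admissible k: 0..1 (factorial args all ≥0)
  k=0: (−1)^2·6.0000/(2)·0.9471^2·0.3210^2 = +0.277272
  k=1: (−1)^3·6.0000/(6)·0.9471^0·0.3210^4 = -0.010618
d^2_{1,-1}(0.6536) = +0.277272 -0.010618 = +0.266654
|D^2_{1,-1}|² = |d^2_{1,-1}(β)|² = (+0.266654)² = 0.071104 (the z-rotation phases have unit modulus)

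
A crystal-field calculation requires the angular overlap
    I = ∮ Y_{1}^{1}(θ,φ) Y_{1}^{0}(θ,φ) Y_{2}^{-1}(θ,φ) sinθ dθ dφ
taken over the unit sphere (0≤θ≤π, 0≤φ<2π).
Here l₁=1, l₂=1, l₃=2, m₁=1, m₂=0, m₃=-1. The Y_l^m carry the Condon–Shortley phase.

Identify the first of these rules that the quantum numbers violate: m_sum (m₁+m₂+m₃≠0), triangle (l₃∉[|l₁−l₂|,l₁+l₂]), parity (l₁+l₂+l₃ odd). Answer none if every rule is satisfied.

azimuthal sum: 1 + 0 − 1 = 0  ✓
0 ≤ 2 ≤ 2 (triangle on l)  ✓
L = 1 + 1 + 2 = 4 (even)  ✓

none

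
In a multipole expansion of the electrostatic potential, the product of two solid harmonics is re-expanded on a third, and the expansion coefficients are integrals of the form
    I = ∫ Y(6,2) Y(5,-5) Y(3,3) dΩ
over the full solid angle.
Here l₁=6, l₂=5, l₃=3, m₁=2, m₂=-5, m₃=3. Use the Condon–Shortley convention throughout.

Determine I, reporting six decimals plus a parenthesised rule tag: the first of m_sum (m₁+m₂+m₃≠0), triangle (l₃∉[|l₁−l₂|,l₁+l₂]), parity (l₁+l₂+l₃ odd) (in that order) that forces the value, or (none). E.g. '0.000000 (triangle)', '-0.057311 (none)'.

-0.036034 (none)

Checks pass: Σm=0; 14 even; l₃=3∈[1,11].
(2·6+1)(2·5+1)(2·3+1) = 1001
Δ: 8! 4! 2! / 15! → 1/675675
sum: t=3:−1/8640 t=4:+1/2304 t=5:−1/8640 = 7/34560
3j²(6 5 3; 0 0 0) = Δ·Π!·Σ² = 7/429  (sign -1)
sum: t=0:+1/1935360 = 1/1935360
3j²(6 5 3; 2 -5 3) = Δ·Π!·Σ² = 1/1001  (sign +1)
combine: 4πI² = 1001·7/429·1/1001 = 7/429
take √, sign -1: I = -0.03603425
No selection rule forces the value: the integral is nonzero (none).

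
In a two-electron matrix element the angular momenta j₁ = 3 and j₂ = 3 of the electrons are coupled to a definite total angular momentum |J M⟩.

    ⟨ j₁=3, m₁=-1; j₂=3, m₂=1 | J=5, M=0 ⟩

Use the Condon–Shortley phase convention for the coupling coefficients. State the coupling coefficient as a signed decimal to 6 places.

j₁+j₂−J=1  J+j₁−j₂=5  J−j₁+j₂=5  j₁+j₂+J+1=12
(j₁±m₁, j₂±m₂, J±M) = (2,4,4,2,5,5)
P² = 76800/7
sum k=0..1:
  [0] +1/576 = 1/576
  [1] −1/144 = -1/144
S = -1/192
C² = P²·S² = 25/84 ; C = -0.545545

-0.545545  (= −√(25/84))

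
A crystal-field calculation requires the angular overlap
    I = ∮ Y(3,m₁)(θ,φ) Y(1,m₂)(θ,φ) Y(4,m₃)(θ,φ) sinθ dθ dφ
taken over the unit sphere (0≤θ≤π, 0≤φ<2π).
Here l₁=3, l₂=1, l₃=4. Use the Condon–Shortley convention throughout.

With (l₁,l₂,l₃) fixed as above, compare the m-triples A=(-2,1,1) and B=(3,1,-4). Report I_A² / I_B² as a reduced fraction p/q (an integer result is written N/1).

Shared (l₁,l₂,l₃)=(3,1,4): N and (l;000)² cancel in I_A²/I_B².
A: Δ = 0!·6!·2!/9! = 1/252; Racah Σ t=0..0: t=0:+1/240 = 1/240; ⇒ 3j(3 1 4; -2 1 1)² = 1/84, sgn -1
B: Δ = 0!·6!·2!/9! = 1/252; Racah Σ t=0..0: t=0:+1/1440 = 1/1440; ⇒ 3j(3 1 4; 3 1 -4)² = 1/9, sgn +1
I_A²/I_B² = (1/84)/(1/9) = 3/28

3/28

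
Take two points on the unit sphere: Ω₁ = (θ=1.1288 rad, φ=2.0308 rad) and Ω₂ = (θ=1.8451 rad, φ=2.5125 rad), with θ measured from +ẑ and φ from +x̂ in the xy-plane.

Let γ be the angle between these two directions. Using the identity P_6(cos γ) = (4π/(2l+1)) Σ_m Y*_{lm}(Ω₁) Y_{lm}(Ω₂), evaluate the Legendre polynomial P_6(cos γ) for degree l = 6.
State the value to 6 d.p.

0.018629

Term-by-term m-sum for l=6 (normalisation 4π/13 = 0.966644):
  m=-6: Y*=+0.244529-0.098113i  Y=-0.309899-0.227362i  product -0.098087-0.025191i
  m=-5: Y*=-0.322076-0.287781i  Y=-0.374665-0.001450i  product +0.120253+0.108288i
  m=-4: Y*=-0.064147+0.232486i  Y=+0.047911-0.034583i  product +0.004967+0.013357i
  m=-3: Y*=-0.199488+0.038528i  Y=+0.107414-0.327992i  product -0.008791+0.069569i
  m=-2: Y*=+0.191623+0.251656i  Y=-0.013279-0.041086i  product +0.007795-0.011215i
  m=-1: Y*=-0.043543+0.087885i  Y=+0.258527+0.188137i  product -0.027791+0.014529i
  m=+0: Y*=+0.323008-0.000000i  Y=+0.069904+0.000000i  product +0.022580+0.000000i
  m=+1: Y*=+0.043543+0.087885i  Y=-0.258527+0.188137i  product -0.027791-0.014529i
  m=+2: Y*=+0.191623-0.251656i  Y=-0.013279+0.041086i  product +0.007795+0.011215i
  m=+3: Y*=+0.199488+0.038528i  Y=-0.107414-0.327992i  product -0.008791-0.069569i
  m=+4: Y*=-0.064147-0.232486i  Y=+0.047911+0.034583i  product +0.004967-0.013357i
  m=+5: Y*=+0.322076-0.287781i  Y=+0.374665-0.001450i  product +0.120253-0.108288i
  m=+6: Y*=+0.244529+0.098113i  Y=-0.309899+0.227362i  product -0.098087+0.025191i
Total Σ_m = +0.019272-0.000000i. Multiply by 0.966644: +0.018629-0.000000i. P_6(cos γ) = 0.018629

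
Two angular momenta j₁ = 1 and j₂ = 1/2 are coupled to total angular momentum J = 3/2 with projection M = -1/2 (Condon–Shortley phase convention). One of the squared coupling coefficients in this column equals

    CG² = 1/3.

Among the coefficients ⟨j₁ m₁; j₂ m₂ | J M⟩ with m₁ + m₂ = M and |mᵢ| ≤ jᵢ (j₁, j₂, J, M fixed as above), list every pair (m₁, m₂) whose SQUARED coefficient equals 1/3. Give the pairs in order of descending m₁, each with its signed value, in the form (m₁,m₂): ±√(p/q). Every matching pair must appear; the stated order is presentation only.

(-1,1/2): +√(1/3)

Admissible pairs with m₁+m₂ = M = -1/2: (-1,1/2), (0,-1/2)
  (m₁,m₂)=(0,-1/2): CG² = 2/3, CG = +√(2/3)
  (m₁,m₂)=(-1,1/2): CG² = 1/3, CG = +√(1/3)   ← matches the target
Pairs with CG² = 1/3: (-1,1/2): +√(1/3)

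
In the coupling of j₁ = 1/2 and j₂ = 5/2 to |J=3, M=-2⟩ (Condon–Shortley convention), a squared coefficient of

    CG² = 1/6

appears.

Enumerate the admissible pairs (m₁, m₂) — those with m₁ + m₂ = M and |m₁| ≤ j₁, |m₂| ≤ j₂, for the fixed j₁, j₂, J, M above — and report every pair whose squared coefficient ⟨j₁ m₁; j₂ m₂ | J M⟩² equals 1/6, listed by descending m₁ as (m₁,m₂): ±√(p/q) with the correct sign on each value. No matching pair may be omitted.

Admissible pairs with m₁+m₂ = M = -2: (-1/2,-3/2), (1/2,-5/2)
  (m₁,m₂)=(1/2,-5/2): CG² = 1/6, CG = +√(1/6)   ← matches the target
  (m₁,m₂)=(-1/2,-3/2): CG² = 5/6, CG = +√(5/6)
Pairs with CG² = 1/6: (1/2,-5/2): +√(1/6)

(1/2,-5/2): +√(1/6)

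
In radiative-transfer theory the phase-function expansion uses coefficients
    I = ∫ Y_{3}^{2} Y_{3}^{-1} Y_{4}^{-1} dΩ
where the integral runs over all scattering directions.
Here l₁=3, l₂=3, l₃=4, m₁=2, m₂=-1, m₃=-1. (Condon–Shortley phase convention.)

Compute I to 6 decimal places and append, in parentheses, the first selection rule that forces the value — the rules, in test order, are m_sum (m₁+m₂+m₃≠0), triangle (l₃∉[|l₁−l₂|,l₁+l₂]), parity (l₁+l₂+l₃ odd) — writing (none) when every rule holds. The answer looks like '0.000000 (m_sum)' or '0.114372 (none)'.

m-sum 0 ✓  L=10 even ✓  0≤4≤6 ✓
Π(2lᵢ+1) = 7×7×9 = 441
triangle coeff Δ(3,3,4) = 1/34650
Σ_t [0,2]: t=0:+1/72 t=1:−1/16 t=2:+1/72 = -5/144
(3j)²=2/77 [(3 3 4; 0 0 0)], sign=-1
Σ_t [0,1]: t=0:+1/48 t=1:−1/144 = 1/72
(3j)²=16/693 [(3 3 4; 2 -1 -1)], sign=-1
⇒ 4πI² = 32/121
I = (+1)√(32/121/(4π)) = 0.14506992
No selection rule forces the value: the integral is nonzero (none).

0.145070 (none)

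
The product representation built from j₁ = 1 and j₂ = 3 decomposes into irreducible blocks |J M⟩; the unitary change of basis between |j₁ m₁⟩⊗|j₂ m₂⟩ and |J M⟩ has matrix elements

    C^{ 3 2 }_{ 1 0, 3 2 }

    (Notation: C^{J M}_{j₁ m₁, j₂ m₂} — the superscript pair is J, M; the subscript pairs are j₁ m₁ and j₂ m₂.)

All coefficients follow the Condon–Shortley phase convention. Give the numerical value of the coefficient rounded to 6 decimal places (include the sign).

−√(1/3) ≈ -0.577350

j₁+j₂−J=1  J+j₁−j₂=1  J−j₁+j₂=5  j₁+j₂+J+1=8
(j₁±m₁, j₂±m₂, J±M) = (1,1,5,1,5,1)
P² = 300
sum k=0..1:
  [0] +1/120 = 1/120
  [1] −1/24 = -1/24
S = -1/30
C² = P²·S² = 1/3 ; C = -0.577350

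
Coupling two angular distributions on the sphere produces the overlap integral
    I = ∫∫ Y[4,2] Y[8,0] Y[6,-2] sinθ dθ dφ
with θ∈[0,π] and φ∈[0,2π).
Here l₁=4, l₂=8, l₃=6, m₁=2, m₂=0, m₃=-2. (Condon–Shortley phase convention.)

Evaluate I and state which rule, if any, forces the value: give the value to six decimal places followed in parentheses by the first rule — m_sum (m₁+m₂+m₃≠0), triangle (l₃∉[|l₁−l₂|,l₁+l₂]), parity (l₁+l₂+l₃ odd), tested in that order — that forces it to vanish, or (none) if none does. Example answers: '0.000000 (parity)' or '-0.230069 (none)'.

Rules hold: Σm=0, L=18 even, 4≤6≤12.
N = 9·17·13 = 1989
Δ = 6!·2!·10!/19! = 1/23279256
Racah Σ t=2..4: t=2:+1/1658880 t=3:−1/518400 t=4:+1/1658880 = -1/1382400
⇒ 3j(4 8 6; 0 0 0)² = 504/46189, sgn -1
Racah Σ t=0..2: t=0:+1/116121600 t=1:−1/3628800 t=2:+1/1658880 = 13/38707200
⇒ 3j(4 8 6; 2 0 -2)² = 39/3553, sgn +1
4πI² = N·(3j₀)²·(3jₘ)² = 176904/742577
I = -1·√(0.23823/4π) = -0.13768707
No selection rule forces the value: the integral is nonzero (none).

-0.137687 (none)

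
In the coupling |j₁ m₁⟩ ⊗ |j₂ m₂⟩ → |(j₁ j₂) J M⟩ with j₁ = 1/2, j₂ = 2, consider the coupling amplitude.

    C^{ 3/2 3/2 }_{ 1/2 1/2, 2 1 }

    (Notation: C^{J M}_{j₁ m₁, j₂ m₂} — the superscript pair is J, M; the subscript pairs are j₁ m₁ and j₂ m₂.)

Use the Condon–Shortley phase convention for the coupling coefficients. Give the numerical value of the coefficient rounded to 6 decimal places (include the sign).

j₁+j₂−J=1  J+j₁−j₂=0  J−j₁+j₂=3  j₁+j₂+J+1=5
(j₁±m₁, j₂±m₂, J±M) = (1,0,3,1,3,0)
P² = 36/5
sum k=0..0:
  [0] +1/6 = 1/6
S = 1/6
C² = P²·S² = 1/5 ; C = +0.447214

+0.447214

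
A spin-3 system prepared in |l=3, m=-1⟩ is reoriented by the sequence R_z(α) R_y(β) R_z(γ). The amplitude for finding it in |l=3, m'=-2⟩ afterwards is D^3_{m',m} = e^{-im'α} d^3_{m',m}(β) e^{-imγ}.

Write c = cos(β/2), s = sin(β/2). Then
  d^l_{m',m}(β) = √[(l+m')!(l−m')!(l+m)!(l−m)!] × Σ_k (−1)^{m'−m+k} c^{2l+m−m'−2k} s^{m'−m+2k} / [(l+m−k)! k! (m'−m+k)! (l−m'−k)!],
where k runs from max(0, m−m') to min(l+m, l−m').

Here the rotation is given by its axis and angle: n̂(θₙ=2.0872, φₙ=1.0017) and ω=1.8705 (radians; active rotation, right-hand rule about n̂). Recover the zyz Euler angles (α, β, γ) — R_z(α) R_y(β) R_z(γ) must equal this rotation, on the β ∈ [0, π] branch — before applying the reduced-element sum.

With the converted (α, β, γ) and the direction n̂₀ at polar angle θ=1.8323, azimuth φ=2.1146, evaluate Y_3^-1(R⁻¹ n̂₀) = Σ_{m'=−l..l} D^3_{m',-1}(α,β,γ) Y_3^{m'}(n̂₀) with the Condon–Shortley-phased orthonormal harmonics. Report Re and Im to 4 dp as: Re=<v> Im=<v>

Re=0.2835 Im=0.1434

Axis–angle → zyz. n̂ = (sinθₙcosφₙ, sinθₙsinφₙ, cosθₙ) = (+0.468603, +0.732541, -0.493756), ω = 1.8705.
R = I cosω + sinω [n̂]ₓ + (1−cosω) n̂n̂ᵀ gives
  R = [-0.010818, +0.916363, +0.400202; -0.027129, +0.399809, -0.916197; -0.999573, -0.020769, +0.020535]
β = atan2(√(R₁₃²+R₂₃²), R₃₃) = 1.550260; α = atan2(R₂₃, R₁₃) mod 2π = 5.124218; γ = atan2(R₃₂, −R₃₁) mod 2π = 6.262411
Need the full column D^3_{m',-1} for m'=−3..3 at α=5.1242, β=1.5503, γ=6.2624.
cos(β/2)=0.714330, sin(β/2)=0.699809
d^3_{-3,-1}: single k=2 term ⇒ +0.493856;  D = -0.462876+0.172161i
d^3_{-2,-1}: k∈[1..2] ⇒ +0.411599 -0.790069 = -0.378470;  D = +0.262899+0.272257i
d^3_{-1,-1}: k∈[0..2] ⇒ +0.132860 -1.020105 +0.734289 = -0.152956;  D = -0.058301+0.141409i
d^3_{0,-1}: k∈[0..2] ⇒ -0.450884 +1.298216 -0.415324 = +0.432009;  D = +0.431915-0.008974i
d^3_{1,-1}: k∈[0..2] ⇒ +0.765079 -0.979052 +0.117456 = -0.096517;  D = -0.040463-0.087625i
d^3_{2,-1}: k∈[0..1] ⇒ -0.790069 +0.379137 = -0.410932;  D = +0.272923-0.307211i
d^3_{3,-1}: single k=0 term ⇒ +0.473981;  D = -0.450728-0.146638i
Y_3^{m'}(θ=1.8323,φ=2.1146) and Σ D·Y over m':
  (-0.4629+0.1722i)·(+0.3754-0.0228i)  (+0.2629+0.2723i)·(+0.1146-0.2183i)  (-0.0583+0.1414i)·(+0.1075+0.1779i)  (+0.4319-0.0090i)·(+0.2572+0.0000i)  (-0.0405-0.0876i)·(-0.1075+0.1779i)  (+0.2729-0.3072i)·(+0.1146+0.2183i)  (-0.4507-0.1466i)·(-0.3754-0.0228i)
Y_3^-1(R⁻¹ n̂) = +0.283517+0.143435i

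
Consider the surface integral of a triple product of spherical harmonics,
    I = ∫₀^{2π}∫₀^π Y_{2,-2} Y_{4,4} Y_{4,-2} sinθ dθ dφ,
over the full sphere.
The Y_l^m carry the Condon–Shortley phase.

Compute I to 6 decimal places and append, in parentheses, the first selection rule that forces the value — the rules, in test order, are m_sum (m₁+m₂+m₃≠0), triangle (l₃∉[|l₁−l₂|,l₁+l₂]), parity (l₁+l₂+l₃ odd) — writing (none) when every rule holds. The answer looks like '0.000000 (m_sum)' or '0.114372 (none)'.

-0.106180 (none)

Checks pass: Σm=0; 10 even; l₃=4∈[2,6].
(2·2+1)(2·4+1)(2·4+1) = 405
Δ: 2! 2! 6! / 11! → 1/13860
sum: t=0:+1/192 t=1:−1/36 t=2:+1/192 = -5/288
3j²(2 4 4; 0 0 0) = Δ·Π!·Σ² = 20/693  (sign -1)
sum: t=2:+1/2880 = 1/2880
3j²(2 4 4; -2 4 -2) = Δ·Π!·Σ² = 2/165  (sign +1)
combine: 4πI² = 405·20/693·2/165 = 120/847
take √, sign -1: I = -0.10618031
No selection rule forces the value: the integral is nonzero (none).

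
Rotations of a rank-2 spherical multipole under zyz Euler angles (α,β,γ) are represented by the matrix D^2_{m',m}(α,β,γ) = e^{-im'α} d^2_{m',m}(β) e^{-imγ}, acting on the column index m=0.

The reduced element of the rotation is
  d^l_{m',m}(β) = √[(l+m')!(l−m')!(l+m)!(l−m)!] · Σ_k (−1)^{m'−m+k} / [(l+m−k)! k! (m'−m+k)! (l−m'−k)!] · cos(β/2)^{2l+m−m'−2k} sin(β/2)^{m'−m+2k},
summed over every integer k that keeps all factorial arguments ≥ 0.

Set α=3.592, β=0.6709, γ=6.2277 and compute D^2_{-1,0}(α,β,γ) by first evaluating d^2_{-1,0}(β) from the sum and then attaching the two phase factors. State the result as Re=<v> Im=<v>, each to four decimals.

Re=-0.5369 Im=-0.2596

First d^2_{-1,0}(β=0.6709), then the phase factors e^{-i(-1)α} and e^{-i(0)γ}:
With c≡cos(β/2)=0.944262 and s≡sin(β/2)=0.329194, N=[1·6·2·2]^{1/2}=4.898979
k∈{1,2} keeps every argument non-negative
  k=1: (−1)^0·4.8990/(2)·0.9443^3·0.3292^1 = +0.678900
  k=2: (−1)^1·4.8990/(2)·0.9443^1·0.3292^3 = -0.082513
d^2_{-1,0}(0.6709) = +0.678900 -0.082513 = +0.596386
Attach z-rotation phases: D = e^{-i(-1)(3.5920)}·(+0.596386)·e^{-i(0)(6.2277)} = -0.536909-0.259626i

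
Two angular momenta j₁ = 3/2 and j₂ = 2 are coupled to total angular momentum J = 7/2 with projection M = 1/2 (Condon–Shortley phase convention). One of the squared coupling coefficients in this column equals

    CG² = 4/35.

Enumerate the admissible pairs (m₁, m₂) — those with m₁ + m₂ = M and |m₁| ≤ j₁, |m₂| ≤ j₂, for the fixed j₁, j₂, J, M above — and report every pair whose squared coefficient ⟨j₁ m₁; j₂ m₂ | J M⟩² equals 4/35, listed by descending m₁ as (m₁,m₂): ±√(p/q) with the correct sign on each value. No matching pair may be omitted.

Admissible pairs with m₁+m₂ = M = 1/2: (-3/2,2), (-1/2,1), (1/2,0), (3/2,-1)
  (m₁,m₂)=(3/2,-1): CG² = 4/35, CG = +√(4/35)   ← matches the target
  (m₁,m₂)=(1/2,0): CG² = 18/35, CG = +√(18/35)
  (m₁,m₂)=(-1/2,1): CG² = 12/35, CG = +√(12/35)
  (m₁,m₂)=(-3/2,2): CG² = 1/35, CG = +√(1/35)
Pairs with CG² = 4/35: (3/2,-1): +√(4/35)

(3/2,-1): +√(4/35)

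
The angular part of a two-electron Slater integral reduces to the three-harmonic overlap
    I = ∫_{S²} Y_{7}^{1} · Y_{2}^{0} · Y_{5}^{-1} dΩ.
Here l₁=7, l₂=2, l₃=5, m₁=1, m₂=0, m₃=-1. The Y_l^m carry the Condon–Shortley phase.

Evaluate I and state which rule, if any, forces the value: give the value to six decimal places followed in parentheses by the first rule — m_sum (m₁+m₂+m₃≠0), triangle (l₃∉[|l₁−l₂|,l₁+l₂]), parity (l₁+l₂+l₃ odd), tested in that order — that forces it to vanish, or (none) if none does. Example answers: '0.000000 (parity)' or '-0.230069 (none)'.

Checks pass: Σm=0; 14 even; l₃=5∈[5,9].
(2·7+1)(2·2+1)(2·5+1) = 825
Δ: 4! 10! 0! / 15! → 1/15015
sum: t=2:+1/57600 = 1/57600
3j²(7 2 5; 0 0 0) = Δ·Π!·Σ² = 21/715  (sign -1)
sum: t=2:+1/69120 = 1/69120
3j²(7 2 5; 1 0 -1) = Δ·Π!·Σ² = 4/143  (sign +1)
combine: 4πI² = 825·21/715·4/143 = 1260/1859
take √, sign -1: I = -0.23224194
No selection rule forces the value: the integral is nonzero (none).

-0.232242 (none)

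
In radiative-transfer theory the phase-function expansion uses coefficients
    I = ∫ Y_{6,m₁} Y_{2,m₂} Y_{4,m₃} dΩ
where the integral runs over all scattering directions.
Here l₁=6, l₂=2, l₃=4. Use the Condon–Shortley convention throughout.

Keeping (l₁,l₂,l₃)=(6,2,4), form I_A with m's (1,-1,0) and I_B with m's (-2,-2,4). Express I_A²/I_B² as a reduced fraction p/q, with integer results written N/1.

Shared (l₁,l₂,l₃)=(6,2,4): N and (l;000)² cancel in I_A²/I_B².
A: Δ = 4!·8!·0!/13! = 1/6435; Racah Σ t=1..1: t=1:−1/3456 = -1/3456; ⇒ 3j(6 2 4; 1 -1 0)² = 35/1287, sgn -1
B: Δ = 4!·8!·0!/13! = 1/6435; Racah Σ t=0..0: t=0:+1/967680 = 1/967680; ⇒ 3j(6 2 4; -2 -2 4)² = 1/6435, sgn +1
I_A²/I_B² = (35/1287)/(1/6435) = 175/1

175/1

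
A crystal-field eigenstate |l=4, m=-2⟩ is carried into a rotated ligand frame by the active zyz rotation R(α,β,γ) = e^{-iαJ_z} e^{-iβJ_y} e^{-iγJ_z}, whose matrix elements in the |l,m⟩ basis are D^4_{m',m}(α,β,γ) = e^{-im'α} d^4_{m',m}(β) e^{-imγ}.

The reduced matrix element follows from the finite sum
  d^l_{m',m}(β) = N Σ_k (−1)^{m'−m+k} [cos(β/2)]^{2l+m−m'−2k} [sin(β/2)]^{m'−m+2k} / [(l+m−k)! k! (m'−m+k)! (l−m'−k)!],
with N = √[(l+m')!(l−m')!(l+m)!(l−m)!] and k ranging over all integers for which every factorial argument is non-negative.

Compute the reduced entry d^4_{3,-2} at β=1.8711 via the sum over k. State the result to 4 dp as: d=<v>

d^4_{3,-2}(β=1.8711) via the finite sum:
With c≡cos(β/2)=0.593376 and s≡sin(β/2)=0.804926, N=[5040·1·2·720]^{1/2}=2693.993318
k∈{0,1} keeps every argument non-negative
  k=0: (−1)^5·2693.9933/(240)·0.5934^3·0.8049^5 = -0.792416
  k=1: (−1)^6·2693.9933/(720)·0.5934^1·0.8049^7 = +0.486053
d^4_{3,-2}(1.8711) = -0.792416 +0.486053 = -0.306363

d=-0.3064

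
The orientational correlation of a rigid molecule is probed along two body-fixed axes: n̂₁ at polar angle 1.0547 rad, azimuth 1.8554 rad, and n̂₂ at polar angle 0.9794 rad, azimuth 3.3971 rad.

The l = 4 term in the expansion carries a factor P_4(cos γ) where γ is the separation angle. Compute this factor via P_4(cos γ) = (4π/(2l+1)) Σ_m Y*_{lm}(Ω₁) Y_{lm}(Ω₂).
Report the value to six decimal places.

0.079785

Term-by-term m-sum for l=4 (normalisation 4π/9 = 1.396263):
  m=-4: Y*=+0.106115+0.229932i  Y=+0.109639-0.179322i  product +0.052866+0.006181i
  m=-3: Y*=+0.306341-0.267052i  Y=-0.287588+0.276931i  product -0.014145+0.161636i
  m=-2: Y*=-0.150215-0.096115i  Y=+0.236444-0.132572i  product -0.048260-0.002812i
  m=-1: Y*=+0.073848-0.252434i  Y=+0.174607-0.045610i  product +0.001381-0.047445i
  m=+0: Y*=-0.235920-0.000000i  Y=-0.311365+0.000000i  product +0.073457+0.000000i
  m=+1: Y*=-0.073848-0.252434i  Y=-0.174607-0.045610i  product +0.001381+0.047445i
  m=+2: Y*=-0.150215+0.096115i  Y=+0.236444+0.132572i  product -0.048260+0.002812i
  m=+3: Y*=-0.306341-0.267052i  Y=+0.287588+0.276931i  product -0.014145-0.161636i
  m=+4: Y*=+0.106115-0.229932i  Y=+0.109639+0.179322i  product +0.052866-0.006181i
Σ over m = +0.057142+0.000000i; ×(4π/9) → +0.079785+0.000000i. Real part: 0.079785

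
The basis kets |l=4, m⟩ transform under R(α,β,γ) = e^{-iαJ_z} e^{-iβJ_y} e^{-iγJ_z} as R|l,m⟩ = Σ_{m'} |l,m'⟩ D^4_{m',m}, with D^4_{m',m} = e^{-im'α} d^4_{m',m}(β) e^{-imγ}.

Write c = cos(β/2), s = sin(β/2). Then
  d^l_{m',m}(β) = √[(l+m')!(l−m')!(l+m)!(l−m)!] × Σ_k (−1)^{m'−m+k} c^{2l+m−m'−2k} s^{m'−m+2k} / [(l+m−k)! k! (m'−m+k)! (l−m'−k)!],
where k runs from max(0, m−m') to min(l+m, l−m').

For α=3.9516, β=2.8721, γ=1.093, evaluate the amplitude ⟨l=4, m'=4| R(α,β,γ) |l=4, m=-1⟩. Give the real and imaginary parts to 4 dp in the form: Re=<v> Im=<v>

Split into d^4_{4,-1}(β=2.8721) × two z-phases.
With c≡cos(β/2)=0.134339 and s≡sin(β/2)=0.990935, N=[40320·1·6·120]^{1/2}=5387.986637
The bounds max(0,m−m')=0 and min(l+m,l−m')=0 give 1 term
  k=0: (−1)^5·5387.9866/(720)·0.1343^3·0.9909^5 = -0.017335
d^4_{4,-1}(2.8721) = -0.017335
D = (-0.995159+0.098278i)·(-0.017335)·(+0.459823+0.888010i) = +0.009445+0.014536i

Re=0.0094 Im=0.0145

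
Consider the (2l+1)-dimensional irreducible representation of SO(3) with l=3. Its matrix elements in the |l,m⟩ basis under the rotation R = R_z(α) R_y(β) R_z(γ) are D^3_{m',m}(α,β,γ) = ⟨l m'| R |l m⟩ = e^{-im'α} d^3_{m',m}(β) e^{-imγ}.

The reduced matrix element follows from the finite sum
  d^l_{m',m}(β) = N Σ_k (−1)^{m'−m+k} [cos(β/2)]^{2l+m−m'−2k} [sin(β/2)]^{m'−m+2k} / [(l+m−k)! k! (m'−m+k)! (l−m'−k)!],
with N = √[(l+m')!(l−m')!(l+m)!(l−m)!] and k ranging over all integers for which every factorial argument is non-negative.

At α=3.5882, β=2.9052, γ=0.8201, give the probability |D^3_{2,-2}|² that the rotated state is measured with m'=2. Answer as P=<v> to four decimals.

P=0.7943

First d^3_{2,-2}(β=2.9052), then the phase factors e^{-i(2)α} and e^{-i(-2)γ}:
With c≡cos(β/2)=0.117921 and s≡sin(β/2)=0.993023, N=[120·1·1·120]^{1/2}=120.000000
k∈{0,1} keeps every argument non-negative
  k=0: (−1)^4·120.0000/(24)·0.1179^2·0.9930^4 = +0.067607
  k=1: (−1)^5·120.0000/(120)·0.1179^0·0.9930^6 = -0.958861
d^3_{2,-2}(2.9052) = +0.067607 -0.958861 = -0.891254
|D^3_{2,-2}|² = |d^3_{2,-2}(β)|² = (-0.891254)² = 0.794334 (the z-rotation phases have unit modulus)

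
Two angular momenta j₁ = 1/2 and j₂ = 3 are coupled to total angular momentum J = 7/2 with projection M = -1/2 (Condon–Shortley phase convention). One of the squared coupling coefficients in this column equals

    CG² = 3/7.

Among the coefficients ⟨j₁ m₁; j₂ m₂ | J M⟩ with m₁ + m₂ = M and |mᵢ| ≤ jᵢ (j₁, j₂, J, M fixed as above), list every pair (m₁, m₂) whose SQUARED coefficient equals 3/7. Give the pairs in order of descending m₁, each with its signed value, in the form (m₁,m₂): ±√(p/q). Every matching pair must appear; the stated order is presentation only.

(1/2,-1): +√(3/7)

Admissible pairs with m₁+m₂ = M = -1/2: (-1/2,0), (1/2,-1)
  (m₁,m₂)=(1/2,-1): CG² = 3/7, CG = +√(3/7)   ← matches the target
  (m₁,m₂)=(-1/2,0): CG² = 4/7, CG = +√(4/7)
Pairs with CG² = 3/7: (1/2,-1): +√(3/7)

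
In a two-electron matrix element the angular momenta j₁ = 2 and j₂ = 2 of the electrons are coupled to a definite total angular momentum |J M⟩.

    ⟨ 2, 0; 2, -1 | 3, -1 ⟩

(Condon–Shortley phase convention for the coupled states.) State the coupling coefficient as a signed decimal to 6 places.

j₁+j₂−J=1  J+j₁−j₂=3  J−j₁+j₂=3  j₁+j₂+J+1=8
(j₁±m₁, j₂±m₂, J±M) = (2,2,1,3,2,4)
P² = 36/5
sum k=0..1:
  [0] +1/4 = 1/4
  [1] −1/12 = -1/12
S = 1/6
C² = P²·S² = 1/5 ; C = +0.447214

+0.447214  (= +√(1/5))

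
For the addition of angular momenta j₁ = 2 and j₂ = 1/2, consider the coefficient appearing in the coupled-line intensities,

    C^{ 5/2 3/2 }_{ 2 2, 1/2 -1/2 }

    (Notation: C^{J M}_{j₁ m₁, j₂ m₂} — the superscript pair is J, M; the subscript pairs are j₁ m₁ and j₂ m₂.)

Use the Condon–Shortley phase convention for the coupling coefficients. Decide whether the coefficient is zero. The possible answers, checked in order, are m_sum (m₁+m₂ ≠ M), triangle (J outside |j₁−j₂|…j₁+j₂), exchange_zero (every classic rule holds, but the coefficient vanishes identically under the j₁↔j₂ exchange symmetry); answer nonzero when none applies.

nonzero

m-sum: m₁+m₂ = 2+(-1/2) = 3/2, M = 3/2  ✓
triangle: |j₁−j₂| = 3/2 ≤ J = 5/2 ≤ j₁+j₂ = 5/2  ✓
exchange: j₁≠j₂ or m₁≠m₂ — the exchange symmetry imposes no constraint here
value check: CG = +√(1/5) = +0.447214 ≠ 0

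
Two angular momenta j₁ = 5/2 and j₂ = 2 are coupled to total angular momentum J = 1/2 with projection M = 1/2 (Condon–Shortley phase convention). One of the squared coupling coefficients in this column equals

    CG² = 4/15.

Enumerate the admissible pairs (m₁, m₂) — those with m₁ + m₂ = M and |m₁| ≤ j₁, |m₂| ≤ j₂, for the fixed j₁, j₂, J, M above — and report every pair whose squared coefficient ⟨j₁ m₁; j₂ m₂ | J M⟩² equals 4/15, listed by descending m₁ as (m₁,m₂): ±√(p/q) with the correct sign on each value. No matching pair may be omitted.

Admissible pairs with m₁+m₂ = M = 1/2: (-3/2,2), (-1/2,1), (1/2,0), (3/2,-1), (5/2,-2)
  (m₁,m₂)=(5/2,-2): CG² = 1/3, CG = +√(1/3)
  (m₁,m₂)=(3/2,-1): CG² = 4/15, CG = −√(4/15)   ← matches the target
  (m₁,m₂)=(1/2,0): CG² = 1/5, CG = +√(1/5)
  (m₁,m₂)=(-1/2,1): CG² = 2/15, CG = −√(2/15)
  (m₁,m₂)=(-3/2,2): CG² = 1/15, CG = +√(1/15)
Pairs with CG² = 4/15: (3/2,-1): −√(4/15)

(3/2,-1): −√(4/15)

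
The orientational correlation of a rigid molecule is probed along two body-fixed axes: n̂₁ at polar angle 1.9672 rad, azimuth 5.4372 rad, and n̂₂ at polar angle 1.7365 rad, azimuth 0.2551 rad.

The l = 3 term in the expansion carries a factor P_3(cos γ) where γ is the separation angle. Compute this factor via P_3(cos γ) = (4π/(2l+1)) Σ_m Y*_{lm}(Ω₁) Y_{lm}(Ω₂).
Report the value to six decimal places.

Summing Y*_{l m}(θ₁,φ₁)·Y_{l m}(θ₂,φ₂) over m ∈ [−3, 3]; prefactor 4π/(2·3+1) = 1.795196:
  m=-3: Y*=(-0.269619, -0.185900)  Y=(0.288695, -0.277318)  product (-0.129391, 0.021102)
  m=-2: Y*=(0.040587, 0.333306)  Y=(-0.143102, 0.080083)  product (-0.032500, -0.044446)
  m=-1: Y*=(-0.050326, 0.056826)  Y=(-0.266479, 0.069493)  product (0.009462, -0.018640)
  m=+0: Y*=(0.324856, -0.000000)  Y=(0.176289, 0.000000)  product (0.057268, 0.000000)
  m=+1: Y*=(0.050326, 0.056826)  Y=(0.266479, 0.069493)  product (0.009462, 0.018640)
  m=+2: Y*=(0.040587, -0.333306)  Y=(-0.143102, -0.080083)  product (-0.032500, 0.044446)
  m=+3: Y*=(0.269619, -0.185900)  Y=(-0.288695, -0.277318)  product (-0.129391, -0.021102)
Σ over m = (-0.247591, -0.000000); ×(4π/7) → (-0.444474, -0.000000). Real part: -0.444474

-0.444474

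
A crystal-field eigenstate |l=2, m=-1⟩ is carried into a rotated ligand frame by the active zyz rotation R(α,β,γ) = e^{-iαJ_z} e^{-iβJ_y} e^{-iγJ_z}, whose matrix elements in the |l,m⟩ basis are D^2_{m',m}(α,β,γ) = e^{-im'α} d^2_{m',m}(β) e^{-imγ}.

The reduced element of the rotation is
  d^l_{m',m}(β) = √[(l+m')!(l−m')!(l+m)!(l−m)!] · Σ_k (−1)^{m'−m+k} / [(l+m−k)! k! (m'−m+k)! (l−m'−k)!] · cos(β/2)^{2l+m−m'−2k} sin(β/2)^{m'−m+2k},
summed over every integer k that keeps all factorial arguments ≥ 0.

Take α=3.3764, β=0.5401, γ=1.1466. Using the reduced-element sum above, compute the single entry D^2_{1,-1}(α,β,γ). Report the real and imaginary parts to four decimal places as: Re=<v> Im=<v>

D^2_{1,-1}(3.3764,0.5401,1.1466) = e^{-i·1·3.3764}·d^2_{1,-1}(0.5401)·e^{-i·-1·1.1466}. Compute d first:
Half-angle: c=0.963758, s=0.266780. N=√(6·1·1·6)=6.000000
k∈{0,1} keeps every argument non-negative
  k=0: (−1)^2·6.0000/(2)·0.9638^2·0.2668^2 = +0.198318
  k=1: (−1)^3·6.0000/(6)·0.9638^0·0.2668^4 = -0.005065
d^2_{1,-1}(0.5401) = +0.198318 -0.005065 = +0.193253
D = (-0.972559+0.232656i)·(+0.193253)·(+0.411588+0.911370i) = -0.118334-0.152786i

Re=-0.1183 Im=-0.1528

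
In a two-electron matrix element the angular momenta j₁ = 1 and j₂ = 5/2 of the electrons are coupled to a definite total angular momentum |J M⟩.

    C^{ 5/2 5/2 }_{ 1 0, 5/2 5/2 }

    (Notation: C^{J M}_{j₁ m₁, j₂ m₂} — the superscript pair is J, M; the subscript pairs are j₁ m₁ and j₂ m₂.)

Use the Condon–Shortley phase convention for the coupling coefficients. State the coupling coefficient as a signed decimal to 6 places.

-0.845154

j₁+j₂−J=1  J+j₁−j₂=1  J−j₁+j₂=4  j₁+j₂+J+1=7
(j₁±m₁, j₂±m₂, J±M) = (1,1,5,0,5,0)
P² = 2880/7
sum k=1..1:
  [1] −1/24 = -1/24
S = -1/24
C² = P²·S² = 5/7 ; C = -0.845154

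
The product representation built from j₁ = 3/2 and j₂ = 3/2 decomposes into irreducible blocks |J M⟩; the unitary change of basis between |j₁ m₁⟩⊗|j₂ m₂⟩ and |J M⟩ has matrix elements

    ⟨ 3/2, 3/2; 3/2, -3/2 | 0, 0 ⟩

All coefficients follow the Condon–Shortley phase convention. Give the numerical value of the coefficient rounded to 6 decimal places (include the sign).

j₁+j₂−J=3  J+j₁−j₂=0  J−j₁+j₂=0  j₁+j₂+J+1=4
(j₁±m₁, j₂±m₂, J±M) = (3,0,0,3,0,0)
P² = 9
sum k=0..0:
  [0] +1/6 = 1/6
S = 1/6
C² = P²·S² = 1/4 ; C = +0.500000

+√(1/4) ≈ +0.500000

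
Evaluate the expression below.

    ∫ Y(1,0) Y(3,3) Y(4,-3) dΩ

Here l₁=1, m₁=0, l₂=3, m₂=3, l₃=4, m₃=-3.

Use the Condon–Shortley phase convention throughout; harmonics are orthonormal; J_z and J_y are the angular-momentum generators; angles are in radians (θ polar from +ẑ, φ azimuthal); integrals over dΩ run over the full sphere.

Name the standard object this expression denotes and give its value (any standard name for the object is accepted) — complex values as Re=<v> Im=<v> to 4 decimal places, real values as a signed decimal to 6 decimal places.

This is a Gaunt coefficient — the integral of a triple product of spherical harmonics over the sphere.
m-sum 0 ✓  L=8 even ✓  2≤4≤4 ✓
Π(2lᵢ+1) = 3×7×9 = 189
triangle coeff Δ(1,3,4) = 1/252
Σ_t [0,0]: t=0:+1/36 = 1/36
(3j)²=4/63 [(1 3 4; 0 0 0)], sign=+1
Σ_t [0,0]: t=0:+1/720 = 1/720
(3j)²=1/36 [(1 3 4; 0 3 -3)], sign=-1
⇒ 4πI² = 1/3
I = (-1)√(1/3/(4π)) = -0.16286750

Gaunt coefficient, -0.162868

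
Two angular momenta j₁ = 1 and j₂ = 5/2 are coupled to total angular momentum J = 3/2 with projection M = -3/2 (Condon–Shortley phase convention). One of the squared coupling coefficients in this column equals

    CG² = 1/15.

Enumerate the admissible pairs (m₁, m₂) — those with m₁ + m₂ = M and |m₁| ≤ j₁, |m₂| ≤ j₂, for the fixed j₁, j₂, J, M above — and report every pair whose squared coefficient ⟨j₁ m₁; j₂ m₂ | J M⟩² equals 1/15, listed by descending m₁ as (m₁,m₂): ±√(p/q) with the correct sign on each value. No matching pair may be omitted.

(-1,-1/2): +√(1/15)

Admissible pairs with m₁+m₂ = M = -3/2: (-1,-1/2), (0,-3/2), (1,-5/2)
  (m₁,m₂)=(1,-5/2): CG² = 2/3, CG = +√(2/3)
  (m₁,m₂)=(0,-3/2): CG² = 4/15, CG = −√(4/15)
  (m₁,m₂)=(-1,-1/2): CG² = 1/15, CG = +√(1/15)   ← matches the target
Pairs with CG² = 1/15: (-1,-1/2): +√(1/15)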